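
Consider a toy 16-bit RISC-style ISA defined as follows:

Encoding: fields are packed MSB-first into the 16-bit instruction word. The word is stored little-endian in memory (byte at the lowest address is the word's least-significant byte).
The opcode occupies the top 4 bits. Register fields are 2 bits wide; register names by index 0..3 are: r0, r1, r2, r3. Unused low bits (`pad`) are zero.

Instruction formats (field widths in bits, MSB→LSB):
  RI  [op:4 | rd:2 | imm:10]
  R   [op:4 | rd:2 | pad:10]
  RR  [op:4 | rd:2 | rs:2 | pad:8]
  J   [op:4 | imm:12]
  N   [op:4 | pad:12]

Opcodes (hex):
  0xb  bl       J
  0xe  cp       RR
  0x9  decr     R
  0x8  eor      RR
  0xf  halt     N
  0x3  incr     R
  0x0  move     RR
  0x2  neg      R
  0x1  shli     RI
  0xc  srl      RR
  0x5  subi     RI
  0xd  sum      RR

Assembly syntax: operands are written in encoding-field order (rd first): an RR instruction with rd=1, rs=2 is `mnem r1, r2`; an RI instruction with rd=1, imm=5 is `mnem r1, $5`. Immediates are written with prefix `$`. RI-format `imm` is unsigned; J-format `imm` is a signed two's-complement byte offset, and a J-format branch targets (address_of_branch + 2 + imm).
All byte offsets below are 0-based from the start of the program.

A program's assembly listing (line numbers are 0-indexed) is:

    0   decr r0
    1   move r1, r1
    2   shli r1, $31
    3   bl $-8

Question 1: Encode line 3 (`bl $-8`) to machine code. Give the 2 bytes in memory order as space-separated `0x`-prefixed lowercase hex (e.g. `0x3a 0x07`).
0xf8 0xbf

3. bl fields op=0xb:4|imm=-8:12 → word bff8h → f8 bf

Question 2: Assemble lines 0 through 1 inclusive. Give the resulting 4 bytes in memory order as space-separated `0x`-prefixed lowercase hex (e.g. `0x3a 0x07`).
0. decr fields op=0x9:4|rd=0:2|pad=0:10 → word 9000h → 00 90
1. move fields op=0x0:4|rd=1:2|rs=1:2|pad=0:8 → word 0500h → 00 05

0x00 0x90 0x00 0x05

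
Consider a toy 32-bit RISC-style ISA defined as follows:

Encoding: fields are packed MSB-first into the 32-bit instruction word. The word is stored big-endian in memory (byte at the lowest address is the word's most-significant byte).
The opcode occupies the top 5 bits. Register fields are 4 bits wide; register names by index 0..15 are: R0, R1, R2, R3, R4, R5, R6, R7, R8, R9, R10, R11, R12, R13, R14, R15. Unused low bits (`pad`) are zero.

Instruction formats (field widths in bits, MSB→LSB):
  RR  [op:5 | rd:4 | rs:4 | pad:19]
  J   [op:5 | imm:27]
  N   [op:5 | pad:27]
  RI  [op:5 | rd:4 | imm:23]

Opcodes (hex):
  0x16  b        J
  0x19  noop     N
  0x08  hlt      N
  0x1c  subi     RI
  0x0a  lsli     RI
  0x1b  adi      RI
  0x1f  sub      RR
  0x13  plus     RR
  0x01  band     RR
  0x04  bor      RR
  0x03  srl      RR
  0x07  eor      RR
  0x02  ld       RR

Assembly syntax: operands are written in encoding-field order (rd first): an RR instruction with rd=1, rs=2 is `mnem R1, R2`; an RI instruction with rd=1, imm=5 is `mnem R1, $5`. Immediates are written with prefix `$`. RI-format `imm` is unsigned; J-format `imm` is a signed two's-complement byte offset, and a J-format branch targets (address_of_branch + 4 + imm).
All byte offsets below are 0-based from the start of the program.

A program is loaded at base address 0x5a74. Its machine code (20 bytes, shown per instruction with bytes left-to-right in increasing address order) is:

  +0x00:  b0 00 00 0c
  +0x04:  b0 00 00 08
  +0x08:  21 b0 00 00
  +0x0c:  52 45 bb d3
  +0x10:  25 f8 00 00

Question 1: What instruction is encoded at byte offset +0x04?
[04] b0 00 00 08 → 0xb0000008
  opcode bits[31:27]=0x16: b/J
  imm@[26:0]=0x8 ⇒ $8

b $8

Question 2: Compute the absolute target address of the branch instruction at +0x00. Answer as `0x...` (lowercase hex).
off 0x00: read b0 00 00 0c as big → 0xb000000c
  top 5b → 0x16 → b [J]
  [26:0] imm=12 = $12
  target = base 0x5a74 + off 0x00 + 4 + imm 12 = 0x5a84

0x5a84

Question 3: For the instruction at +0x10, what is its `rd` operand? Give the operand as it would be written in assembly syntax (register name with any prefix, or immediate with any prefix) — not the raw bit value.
R11

+0x10: 25 f8 00 00 ⇒ word 0x25f80000 (big)
  top 5b → 0x4 → bor [RR]
  rd: (w>>23)&0xf=0xb → R11
  rs: (w>>19)&0xf=0xf → R15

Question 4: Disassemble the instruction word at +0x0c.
lsli R4, $4570067

@+0c  big-endian(52 45 bb d3) = 0x5245bbd3
  opcode bits[31:27]=0xa: lsli/RI
  rd: (w>>23)&0xf=0x4 → R4
  imm: (w>>0)&0x7fffff=0x45bbd3 → $4570067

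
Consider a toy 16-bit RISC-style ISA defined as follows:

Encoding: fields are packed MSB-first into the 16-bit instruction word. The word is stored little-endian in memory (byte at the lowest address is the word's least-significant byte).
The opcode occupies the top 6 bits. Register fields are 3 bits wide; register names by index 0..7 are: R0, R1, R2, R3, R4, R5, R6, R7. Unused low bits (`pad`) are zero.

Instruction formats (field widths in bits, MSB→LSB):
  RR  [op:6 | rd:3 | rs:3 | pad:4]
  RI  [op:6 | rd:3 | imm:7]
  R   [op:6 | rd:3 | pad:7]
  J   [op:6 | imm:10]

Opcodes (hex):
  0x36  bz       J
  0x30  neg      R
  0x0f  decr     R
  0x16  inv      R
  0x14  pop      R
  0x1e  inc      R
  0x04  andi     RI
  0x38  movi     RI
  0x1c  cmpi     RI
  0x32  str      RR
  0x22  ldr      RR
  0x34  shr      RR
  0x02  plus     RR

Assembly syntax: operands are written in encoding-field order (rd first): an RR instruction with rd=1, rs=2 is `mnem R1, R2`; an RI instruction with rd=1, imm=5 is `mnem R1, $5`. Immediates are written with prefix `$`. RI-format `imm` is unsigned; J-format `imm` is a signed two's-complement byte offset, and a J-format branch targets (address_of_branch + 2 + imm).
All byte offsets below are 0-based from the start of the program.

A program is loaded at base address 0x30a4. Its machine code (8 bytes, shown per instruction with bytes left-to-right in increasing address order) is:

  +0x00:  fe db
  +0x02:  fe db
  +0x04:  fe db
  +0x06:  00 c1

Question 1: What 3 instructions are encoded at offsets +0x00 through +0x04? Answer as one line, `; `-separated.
@+00  little-endian(fe db) = 0xdbfe
  op=0xdbfe>>10=0x36 ⇒ bz (J)
  [9:0] imm=1022 (s10→-2) = $-2
@+02  little-endian(fe db) = 0xdbfe
  op=0xdbfe>>10=0x36 ⇒ bz (J)
  [9:0] imm=1022 (s10→-2) = $-2
@+04  little-endian(fe db) = 0xdbfe
  op=0xdbfe>>10=0x36 ⇒ bz (J)
  [9:0] imm=1022 (s10→-2) = $-2

bz $-2; bz $-2; bz $-2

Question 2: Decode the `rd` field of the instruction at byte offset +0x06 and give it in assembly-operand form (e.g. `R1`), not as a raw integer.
R2

+0x06: 00 c1 ⇒ word 0xc100 (little)
  top 6b → 0x30 → neg [R]
  rd@[9:7]=0x2 ⇒ R2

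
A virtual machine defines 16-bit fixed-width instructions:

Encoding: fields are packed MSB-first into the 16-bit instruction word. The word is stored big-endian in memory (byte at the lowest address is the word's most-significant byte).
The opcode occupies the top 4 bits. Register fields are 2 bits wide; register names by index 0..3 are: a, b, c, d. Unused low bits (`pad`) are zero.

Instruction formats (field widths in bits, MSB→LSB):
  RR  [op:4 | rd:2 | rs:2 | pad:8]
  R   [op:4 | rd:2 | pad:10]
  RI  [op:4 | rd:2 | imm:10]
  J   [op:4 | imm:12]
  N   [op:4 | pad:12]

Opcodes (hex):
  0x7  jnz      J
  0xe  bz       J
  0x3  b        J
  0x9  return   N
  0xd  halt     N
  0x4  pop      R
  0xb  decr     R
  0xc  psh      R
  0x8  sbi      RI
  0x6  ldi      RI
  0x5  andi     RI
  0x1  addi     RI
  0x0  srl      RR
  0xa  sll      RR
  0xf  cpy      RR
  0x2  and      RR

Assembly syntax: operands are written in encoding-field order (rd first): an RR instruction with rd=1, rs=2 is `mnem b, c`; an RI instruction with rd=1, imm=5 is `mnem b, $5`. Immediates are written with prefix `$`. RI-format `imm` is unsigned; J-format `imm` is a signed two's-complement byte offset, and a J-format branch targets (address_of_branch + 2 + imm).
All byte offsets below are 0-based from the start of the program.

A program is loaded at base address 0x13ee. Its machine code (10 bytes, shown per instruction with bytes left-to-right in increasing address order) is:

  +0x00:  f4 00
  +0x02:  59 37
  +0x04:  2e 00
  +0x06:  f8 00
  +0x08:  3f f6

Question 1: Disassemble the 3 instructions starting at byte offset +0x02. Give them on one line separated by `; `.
andi c, $311; and d, c; cpy c, a

@+02  big-endian(59 37) = 0x5937
  opcode bits[15:12]=0x5: andi/RI
  [11:10] rd=2 = c
  [9:0] imm=311 = $311
@+04  big-endian(2e 00) = 0x2e00
  opcode bits[15:12]=0x2: and/RR
  [11:10] rd=3 = d
  [9:8] rs=2 = c
@+06  big-endian(f8 00) = 0xf800
  opcode bits[15:12]=0xf: cpy/RR
  [11:10] rd=2 = c
  [9:8] rs=0 = a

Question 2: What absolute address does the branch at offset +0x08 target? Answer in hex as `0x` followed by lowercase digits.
@+08  big-endian(3f f6) = 0x3ff6
  op=0x3ff6>>12=0x3 ⇒ b (J)
  imm: (w>>0)&0xfff=0xff6 (s12→-10) → $-10
  target = base 0x13ee + off 0x08 + 2 + imm -10 = 0x13ee

0x13ee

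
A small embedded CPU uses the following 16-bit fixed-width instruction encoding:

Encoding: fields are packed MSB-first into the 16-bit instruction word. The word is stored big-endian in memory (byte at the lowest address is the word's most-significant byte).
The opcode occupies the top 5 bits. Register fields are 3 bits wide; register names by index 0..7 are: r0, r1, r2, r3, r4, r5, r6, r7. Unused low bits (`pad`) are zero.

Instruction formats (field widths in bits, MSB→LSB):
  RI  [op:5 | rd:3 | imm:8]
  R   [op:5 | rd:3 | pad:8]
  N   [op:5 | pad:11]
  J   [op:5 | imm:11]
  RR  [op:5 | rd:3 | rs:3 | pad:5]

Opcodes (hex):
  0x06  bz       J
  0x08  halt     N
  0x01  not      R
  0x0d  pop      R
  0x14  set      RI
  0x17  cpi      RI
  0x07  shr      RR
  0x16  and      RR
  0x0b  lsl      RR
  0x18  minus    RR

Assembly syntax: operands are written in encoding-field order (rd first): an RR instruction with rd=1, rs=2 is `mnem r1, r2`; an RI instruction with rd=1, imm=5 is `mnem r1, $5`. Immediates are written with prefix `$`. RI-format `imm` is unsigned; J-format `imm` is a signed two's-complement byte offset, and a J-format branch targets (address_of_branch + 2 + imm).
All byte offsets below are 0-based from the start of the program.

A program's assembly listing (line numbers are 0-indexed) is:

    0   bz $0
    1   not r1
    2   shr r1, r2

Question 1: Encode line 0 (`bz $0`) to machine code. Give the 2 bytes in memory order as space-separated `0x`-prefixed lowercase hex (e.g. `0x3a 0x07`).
line 0 (bz): pack op=0x6:5|imm=0:11 = 0x3000; big→ 30 00

0x30 0x00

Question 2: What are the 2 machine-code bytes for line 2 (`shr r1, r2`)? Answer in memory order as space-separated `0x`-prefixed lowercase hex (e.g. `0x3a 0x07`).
2. shr fields op=0x7:5|rd=1:3|rs=2:3|pad=0:5 → word 3940h → 39 40

0x39 0x40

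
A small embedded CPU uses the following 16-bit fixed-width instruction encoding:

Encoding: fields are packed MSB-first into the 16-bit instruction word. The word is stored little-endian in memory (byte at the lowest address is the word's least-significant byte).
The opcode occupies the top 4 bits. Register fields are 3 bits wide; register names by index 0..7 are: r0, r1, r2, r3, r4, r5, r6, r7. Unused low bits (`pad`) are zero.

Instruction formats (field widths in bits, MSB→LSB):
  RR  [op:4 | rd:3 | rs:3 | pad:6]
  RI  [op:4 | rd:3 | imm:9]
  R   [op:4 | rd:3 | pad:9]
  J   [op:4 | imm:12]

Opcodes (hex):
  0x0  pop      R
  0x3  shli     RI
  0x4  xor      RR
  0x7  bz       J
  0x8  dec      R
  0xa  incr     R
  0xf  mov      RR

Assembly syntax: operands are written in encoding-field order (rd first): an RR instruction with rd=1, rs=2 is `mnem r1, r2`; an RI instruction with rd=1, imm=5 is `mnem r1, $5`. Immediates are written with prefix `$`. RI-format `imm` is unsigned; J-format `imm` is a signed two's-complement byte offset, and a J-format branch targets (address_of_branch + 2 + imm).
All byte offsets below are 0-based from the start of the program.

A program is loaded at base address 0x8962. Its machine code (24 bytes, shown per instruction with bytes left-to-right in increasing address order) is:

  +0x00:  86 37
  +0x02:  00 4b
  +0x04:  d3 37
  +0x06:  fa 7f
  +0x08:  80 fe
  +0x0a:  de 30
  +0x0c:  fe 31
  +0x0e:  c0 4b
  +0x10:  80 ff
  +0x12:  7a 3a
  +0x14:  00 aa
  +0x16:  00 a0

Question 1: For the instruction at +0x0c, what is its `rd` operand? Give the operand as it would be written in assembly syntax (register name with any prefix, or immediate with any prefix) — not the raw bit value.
[0c] fe 31 → 0x31fe
  op=0x31fe>>12=0x3 ⇒ shli (RI)
  rd: (w>>9)&0x7=0x0 → r0
  imm: (w>>0)&0x1ff=0x1fe → $510

r0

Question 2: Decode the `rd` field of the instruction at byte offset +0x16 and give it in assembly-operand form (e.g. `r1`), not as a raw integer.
[16] 00 a0 → 0xa000
  op=0xa000>>12=0xa ⇒ incr (R)
  rd: (w>>9)&0x7=0x0 → r0

r0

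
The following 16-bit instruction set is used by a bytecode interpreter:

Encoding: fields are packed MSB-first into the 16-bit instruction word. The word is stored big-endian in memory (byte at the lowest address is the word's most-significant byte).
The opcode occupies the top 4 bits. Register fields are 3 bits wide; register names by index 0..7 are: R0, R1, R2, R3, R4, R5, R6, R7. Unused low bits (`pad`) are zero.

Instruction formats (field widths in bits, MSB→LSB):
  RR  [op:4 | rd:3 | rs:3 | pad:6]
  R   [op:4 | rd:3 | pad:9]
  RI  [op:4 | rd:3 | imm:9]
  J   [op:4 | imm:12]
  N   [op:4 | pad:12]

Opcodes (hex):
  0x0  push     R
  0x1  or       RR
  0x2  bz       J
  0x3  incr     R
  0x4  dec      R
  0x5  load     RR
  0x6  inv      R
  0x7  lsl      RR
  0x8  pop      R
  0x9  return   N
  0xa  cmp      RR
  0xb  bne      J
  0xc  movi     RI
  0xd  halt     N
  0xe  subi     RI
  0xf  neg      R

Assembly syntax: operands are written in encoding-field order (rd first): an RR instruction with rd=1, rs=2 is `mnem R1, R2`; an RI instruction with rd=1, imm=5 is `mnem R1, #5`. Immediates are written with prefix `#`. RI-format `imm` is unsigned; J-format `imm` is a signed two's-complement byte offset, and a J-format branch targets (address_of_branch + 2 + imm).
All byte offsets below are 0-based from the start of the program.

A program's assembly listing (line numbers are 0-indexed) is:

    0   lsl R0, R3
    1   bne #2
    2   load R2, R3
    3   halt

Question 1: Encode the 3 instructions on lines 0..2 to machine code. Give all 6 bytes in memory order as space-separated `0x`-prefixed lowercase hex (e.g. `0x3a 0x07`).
line 0 (lsl): pack op=0x7:4|rd=0:3|rs=3:3|pad=0:6 = 0x70c0; big→ 70 c0
line 1 (bne): pack op=0xb:4|imm=2:12 = 0xb002; big→ b0 02
line 2 (load): pack op=0x5:4|rd=2:3|rs=3:3|pad=0:6 = 0x54c0; big→ 54 c0

0x70 0xc0 0xb0 0x02 0x54 0xc0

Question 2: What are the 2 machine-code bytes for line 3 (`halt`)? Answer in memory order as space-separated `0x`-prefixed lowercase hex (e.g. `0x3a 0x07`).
line 3 (halt): pack op=0xd:4|pad=0:12 = 0xd000; big→ d0 00

0xd0 0x00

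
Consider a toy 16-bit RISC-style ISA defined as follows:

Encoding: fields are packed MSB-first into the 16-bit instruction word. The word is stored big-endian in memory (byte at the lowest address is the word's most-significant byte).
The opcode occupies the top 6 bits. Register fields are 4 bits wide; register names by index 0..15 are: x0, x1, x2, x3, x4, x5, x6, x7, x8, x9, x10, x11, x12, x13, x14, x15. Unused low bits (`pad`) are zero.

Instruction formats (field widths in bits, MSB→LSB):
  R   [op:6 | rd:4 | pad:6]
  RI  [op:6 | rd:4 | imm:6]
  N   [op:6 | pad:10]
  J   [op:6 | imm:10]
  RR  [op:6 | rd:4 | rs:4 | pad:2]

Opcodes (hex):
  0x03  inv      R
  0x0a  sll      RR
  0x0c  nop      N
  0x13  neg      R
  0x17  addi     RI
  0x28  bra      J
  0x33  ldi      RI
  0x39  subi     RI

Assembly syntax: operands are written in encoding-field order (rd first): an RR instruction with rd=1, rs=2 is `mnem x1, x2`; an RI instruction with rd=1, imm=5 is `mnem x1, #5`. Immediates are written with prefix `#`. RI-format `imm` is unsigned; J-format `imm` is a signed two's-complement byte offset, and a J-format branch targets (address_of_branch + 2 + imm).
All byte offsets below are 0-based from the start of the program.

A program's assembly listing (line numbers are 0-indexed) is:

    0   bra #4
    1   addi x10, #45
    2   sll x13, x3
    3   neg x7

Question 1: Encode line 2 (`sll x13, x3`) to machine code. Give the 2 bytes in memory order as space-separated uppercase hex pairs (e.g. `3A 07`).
L2: sll op=0xa:6|rd=13:4|rs=3:4|pad=0:2 ⇒ 0x2b4c ⇒ big 2b 4c

2B 4C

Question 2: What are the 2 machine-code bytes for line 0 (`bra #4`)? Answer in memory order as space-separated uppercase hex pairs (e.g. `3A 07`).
A0 04

0. bra fields op=0x28:6|imm=4:10 → word a004h → a0 04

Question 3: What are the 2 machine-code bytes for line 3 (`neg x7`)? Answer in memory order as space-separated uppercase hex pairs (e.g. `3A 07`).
3. neg fields op=0x13:6|rd=7:4|pad=0:6 → word 4dc0h → 4d c0

4D C0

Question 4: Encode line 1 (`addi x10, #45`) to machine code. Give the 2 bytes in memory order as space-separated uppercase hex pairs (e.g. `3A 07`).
5E AD

1. addi fields op=0x17:6|rd=10:4|imm=45:6 → word 5eadh → 5e ad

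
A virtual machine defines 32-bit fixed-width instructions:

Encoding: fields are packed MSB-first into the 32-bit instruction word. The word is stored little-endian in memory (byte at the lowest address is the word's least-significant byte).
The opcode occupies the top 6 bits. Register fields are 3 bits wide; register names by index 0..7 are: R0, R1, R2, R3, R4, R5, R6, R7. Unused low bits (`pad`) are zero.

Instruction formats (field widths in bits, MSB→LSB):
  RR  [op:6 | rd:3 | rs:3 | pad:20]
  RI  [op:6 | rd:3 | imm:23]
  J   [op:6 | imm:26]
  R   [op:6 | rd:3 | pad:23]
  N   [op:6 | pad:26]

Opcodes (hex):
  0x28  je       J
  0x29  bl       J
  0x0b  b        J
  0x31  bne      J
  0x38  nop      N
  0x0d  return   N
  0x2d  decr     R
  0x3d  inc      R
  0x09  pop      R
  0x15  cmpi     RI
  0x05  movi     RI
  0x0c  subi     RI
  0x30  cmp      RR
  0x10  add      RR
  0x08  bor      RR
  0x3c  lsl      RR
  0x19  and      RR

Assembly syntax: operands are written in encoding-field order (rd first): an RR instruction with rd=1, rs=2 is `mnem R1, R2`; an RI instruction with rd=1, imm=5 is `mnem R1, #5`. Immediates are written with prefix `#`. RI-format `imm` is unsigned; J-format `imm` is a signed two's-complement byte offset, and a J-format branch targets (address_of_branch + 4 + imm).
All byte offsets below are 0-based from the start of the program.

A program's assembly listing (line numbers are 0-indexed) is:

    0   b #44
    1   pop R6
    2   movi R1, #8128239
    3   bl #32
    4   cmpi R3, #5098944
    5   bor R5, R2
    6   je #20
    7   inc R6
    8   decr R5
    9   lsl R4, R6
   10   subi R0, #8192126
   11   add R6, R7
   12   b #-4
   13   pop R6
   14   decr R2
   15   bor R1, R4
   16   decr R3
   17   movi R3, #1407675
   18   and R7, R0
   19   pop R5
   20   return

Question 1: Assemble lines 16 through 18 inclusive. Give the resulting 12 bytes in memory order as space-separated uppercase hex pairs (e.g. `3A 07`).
00 00 80 B5 BB 7A 95 15 00 00 80 67

L16: decr op=0x2d:6|rd=3:3|pad=0:23 ⇒ 0xb5800000 ⇒ little 00 00 80 b5
L17: movi op=0x5:6|rd=3:3|imm=1407675:23 ⇒ 0x15957abb ⇒ little bb 7a 95 15
L18: and op=0x19:6|rd=7:3|rs=0:3|pad=0:20 ⇒ 0x67800000 ⇒ little 00 00 80 67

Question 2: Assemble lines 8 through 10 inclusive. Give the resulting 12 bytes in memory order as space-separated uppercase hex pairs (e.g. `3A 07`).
00 00 80 B6 00 00 60 F2 7E 00 7D 30

L8: decr op=0x2d:6|rd=5:3|pad=0:23 ⇒ 0xb6800000 ⇒ little 00 00 80 b6
L9: lsl op=0x3c:6|rd=4:3|rs=6:3|pad=0:20 ⇒ 0xf2600000 ⇒ little 00 00 60 f2
L10: subi op=0xc:6|rd=0:3|imm=8192126:23 ⇒ 0x307d007e ⇒ little 7e 00 7d 30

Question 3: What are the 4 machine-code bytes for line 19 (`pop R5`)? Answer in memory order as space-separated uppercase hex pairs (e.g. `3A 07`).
L19: pop op=0x9:6|rd=5:3|pad=0:23 ⇒ 0x26800000 ⇒ little 00 00 80 26

00 00 80 26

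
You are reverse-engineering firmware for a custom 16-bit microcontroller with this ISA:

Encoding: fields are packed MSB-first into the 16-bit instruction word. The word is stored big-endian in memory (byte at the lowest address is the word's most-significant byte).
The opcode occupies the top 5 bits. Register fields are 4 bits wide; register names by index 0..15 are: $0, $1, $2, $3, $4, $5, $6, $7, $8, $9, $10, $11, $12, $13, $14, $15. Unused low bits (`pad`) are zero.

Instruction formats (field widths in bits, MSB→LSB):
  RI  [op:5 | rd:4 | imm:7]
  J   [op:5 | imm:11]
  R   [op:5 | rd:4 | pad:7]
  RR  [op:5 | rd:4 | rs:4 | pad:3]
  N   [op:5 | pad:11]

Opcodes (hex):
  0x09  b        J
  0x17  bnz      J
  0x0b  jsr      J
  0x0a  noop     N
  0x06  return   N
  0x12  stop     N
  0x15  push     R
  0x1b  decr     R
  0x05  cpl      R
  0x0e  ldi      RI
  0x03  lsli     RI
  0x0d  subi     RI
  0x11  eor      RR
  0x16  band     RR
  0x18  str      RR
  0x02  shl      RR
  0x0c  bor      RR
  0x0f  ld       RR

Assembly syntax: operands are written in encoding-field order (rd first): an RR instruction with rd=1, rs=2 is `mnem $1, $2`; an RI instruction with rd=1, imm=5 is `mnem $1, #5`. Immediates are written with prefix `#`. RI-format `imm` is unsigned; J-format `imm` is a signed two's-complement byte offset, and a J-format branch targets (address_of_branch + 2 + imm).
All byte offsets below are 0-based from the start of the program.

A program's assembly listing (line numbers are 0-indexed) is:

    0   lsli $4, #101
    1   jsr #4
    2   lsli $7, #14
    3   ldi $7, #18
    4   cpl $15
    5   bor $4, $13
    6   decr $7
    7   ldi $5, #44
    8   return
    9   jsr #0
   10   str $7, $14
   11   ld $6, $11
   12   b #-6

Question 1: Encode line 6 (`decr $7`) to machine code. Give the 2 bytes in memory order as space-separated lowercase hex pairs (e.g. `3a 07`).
db 80

line 6 (decr): pack op=0x1b:5|rd=7:4|pad=0:7 = 0xdb80; big→ db 80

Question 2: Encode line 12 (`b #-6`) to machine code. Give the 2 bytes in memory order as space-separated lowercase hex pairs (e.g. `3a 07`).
4f fa

L12: b op=0x9:5|imm=-6:11 ⇒ 0x4ffa ⇒ big 4f fa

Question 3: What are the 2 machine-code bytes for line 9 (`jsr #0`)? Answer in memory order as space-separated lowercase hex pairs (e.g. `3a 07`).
58 00

L9: jsr op=0xb:5|imm=0:11 ⇒ 0x5800 ⇒ big 58 00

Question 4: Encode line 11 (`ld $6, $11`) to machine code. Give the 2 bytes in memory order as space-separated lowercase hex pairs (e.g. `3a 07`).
L11: ld op=0xf:5|rd=6:4|rs=11:4|pad=0:3 ⇒ 0x7b58 ⇒ big 7b 58

7b 58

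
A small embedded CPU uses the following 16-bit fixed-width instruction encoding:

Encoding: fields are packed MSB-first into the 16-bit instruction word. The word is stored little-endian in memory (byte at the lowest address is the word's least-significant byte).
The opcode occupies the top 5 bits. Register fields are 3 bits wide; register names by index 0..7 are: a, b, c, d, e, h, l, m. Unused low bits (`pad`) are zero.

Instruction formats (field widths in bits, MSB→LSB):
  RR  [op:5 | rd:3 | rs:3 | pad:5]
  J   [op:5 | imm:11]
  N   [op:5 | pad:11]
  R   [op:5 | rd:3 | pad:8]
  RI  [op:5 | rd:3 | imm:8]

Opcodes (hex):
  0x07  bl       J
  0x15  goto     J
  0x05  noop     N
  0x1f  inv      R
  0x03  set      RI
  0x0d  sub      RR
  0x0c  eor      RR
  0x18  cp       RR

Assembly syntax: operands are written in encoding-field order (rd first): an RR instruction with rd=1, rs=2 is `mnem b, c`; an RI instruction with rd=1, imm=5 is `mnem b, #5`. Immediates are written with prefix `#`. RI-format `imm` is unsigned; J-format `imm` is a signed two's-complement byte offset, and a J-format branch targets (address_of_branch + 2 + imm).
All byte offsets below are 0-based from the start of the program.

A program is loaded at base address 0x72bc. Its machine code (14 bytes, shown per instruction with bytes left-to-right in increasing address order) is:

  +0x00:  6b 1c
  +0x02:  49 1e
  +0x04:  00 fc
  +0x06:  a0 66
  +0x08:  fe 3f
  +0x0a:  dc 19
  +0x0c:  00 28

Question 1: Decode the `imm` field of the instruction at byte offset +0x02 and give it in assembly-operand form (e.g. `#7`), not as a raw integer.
#73

[02] 49 1e → 0x1e49
  opcode bits[15:11]=0x3: set/RI
  rd: (w>>8)&0x7=0x6 → l
  imm: (w>>0)&0xff=0x49 → #73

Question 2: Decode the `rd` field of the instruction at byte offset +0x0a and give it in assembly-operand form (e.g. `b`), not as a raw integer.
+0x0a: dc 19 ⇒ word 0x19dc (little)
  opcode bits[15:11]=0x3: set/RI
  rd@[10:8]=0x1 ⇒ b
  imm@[7:0]=0xdc ⇒ #220

b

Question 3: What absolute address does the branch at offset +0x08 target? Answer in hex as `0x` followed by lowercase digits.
0x72c4

[08] fe 3f → 0x3ffe
  opcode bits[15:11]=0x7: bl/J
  imm: (w>>0)&0x7ff=0x7fe (s11→-2) → #-2
  target = base 0x72bc + off 0x08 + 2 + imm -2 = 0x72c4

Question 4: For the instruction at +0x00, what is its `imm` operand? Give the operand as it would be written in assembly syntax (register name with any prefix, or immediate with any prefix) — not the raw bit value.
#107

@+00  little-endian(6b 1c) = 0x1c6b
  opcode bits[15:11]=0x3: set/RI
  rd: (w>>8)&0x7=0x4 → e
  imm: (w>>0)&0xff=0x6b → #107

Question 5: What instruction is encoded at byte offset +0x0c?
noop

off 0x0c: read 00 28 as little → 0x2800
  opcode bits[15:11]=0x5: noop/N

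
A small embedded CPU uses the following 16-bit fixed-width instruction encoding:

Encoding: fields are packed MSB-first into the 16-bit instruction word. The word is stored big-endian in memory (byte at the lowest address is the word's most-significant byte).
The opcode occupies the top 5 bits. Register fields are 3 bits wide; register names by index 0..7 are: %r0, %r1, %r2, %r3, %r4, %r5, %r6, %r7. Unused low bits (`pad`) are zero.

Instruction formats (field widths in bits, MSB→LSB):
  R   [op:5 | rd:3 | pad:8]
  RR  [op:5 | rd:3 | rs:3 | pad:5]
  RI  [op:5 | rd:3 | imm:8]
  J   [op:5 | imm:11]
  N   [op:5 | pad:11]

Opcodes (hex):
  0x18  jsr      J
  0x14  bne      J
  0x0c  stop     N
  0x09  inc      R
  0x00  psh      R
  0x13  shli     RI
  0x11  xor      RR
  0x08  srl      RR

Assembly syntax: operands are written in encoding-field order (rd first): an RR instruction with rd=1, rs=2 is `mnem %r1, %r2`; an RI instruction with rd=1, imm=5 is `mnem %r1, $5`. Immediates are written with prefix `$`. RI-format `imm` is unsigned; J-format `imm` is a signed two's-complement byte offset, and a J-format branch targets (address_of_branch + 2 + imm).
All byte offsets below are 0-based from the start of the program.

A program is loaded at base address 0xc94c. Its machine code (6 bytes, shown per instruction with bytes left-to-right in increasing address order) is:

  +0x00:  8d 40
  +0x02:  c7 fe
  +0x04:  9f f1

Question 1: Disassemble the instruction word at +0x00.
xor %r5, %r2

@+00  big-endian(8d 40) = 0x8d40
  top 5b → 0x11 → xor [RR]
  rd@[10:8]=0x5 ⇒ %r5
  rs@[7:5]=0x2 ⇒ %r2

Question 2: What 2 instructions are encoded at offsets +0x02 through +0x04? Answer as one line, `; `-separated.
+0x02: c7 fe ⇒ word 0xc7fe (big)
  op=0xc7fe>>11=0x18 ⇒ jsr (J)
  imm: (w>>0)&0x7ff=0x7fe (s11→-2) → $-2
+0x04: 9f f1 ⇒ word 0x9ff1 (big)
  op=0x9ff1>>11=0x13 ⇒ shli (RI)
  rd: (w>>8)&0x7=0x7 → %r7
  imm: (w>>0)&0xff=0xf1 → $241

jsr $-2; shli %r7, $241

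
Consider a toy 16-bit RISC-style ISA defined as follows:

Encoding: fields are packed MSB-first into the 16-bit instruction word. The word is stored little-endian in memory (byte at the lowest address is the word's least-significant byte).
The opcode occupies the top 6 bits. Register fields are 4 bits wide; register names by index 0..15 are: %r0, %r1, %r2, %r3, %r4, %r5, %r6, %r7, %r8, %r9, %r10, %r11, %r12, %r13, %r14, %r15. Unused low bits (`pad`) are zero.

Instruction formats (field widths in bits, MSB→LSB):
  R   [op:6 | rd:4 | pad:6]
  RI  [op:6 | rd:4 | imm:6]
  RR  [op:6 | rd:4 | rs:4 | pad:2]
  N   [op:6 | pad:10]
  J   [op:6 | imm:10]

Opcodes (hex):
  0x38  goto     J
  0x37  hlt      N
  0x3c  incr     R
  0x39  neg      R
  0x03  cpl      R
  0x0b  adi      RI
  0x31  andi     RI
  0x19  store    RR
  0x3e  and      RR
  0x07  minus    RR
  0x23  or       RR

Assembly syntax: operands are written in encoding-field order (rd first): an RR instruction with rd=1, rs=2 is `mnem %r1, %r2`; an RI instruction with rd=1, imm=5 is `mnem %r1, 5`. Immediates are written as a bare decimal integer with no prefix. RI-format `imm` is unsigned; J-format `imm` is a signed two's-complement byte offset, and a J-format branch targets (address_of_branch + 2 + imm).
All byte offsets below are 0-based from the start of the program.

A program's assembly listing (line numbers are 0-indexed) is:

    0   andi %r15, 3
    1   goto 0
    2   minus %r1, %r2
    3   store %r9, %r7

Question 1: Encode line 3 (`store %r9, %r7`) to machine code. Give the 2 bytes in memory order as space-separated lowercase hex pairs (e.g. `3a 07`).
5c 66

line 3 (store): pack op=0x19:6|rd=9:4|rs=7:4|pad=0:2 = 0x665c; little→ 5c 66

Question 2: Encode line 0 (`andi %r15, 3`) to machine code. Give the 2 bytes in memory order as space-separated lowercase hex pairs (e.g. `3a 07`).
0. andi fields op=0x31:6|rd=15:4|imm=3:6 → word c7c3h → c3 c7

c3 c7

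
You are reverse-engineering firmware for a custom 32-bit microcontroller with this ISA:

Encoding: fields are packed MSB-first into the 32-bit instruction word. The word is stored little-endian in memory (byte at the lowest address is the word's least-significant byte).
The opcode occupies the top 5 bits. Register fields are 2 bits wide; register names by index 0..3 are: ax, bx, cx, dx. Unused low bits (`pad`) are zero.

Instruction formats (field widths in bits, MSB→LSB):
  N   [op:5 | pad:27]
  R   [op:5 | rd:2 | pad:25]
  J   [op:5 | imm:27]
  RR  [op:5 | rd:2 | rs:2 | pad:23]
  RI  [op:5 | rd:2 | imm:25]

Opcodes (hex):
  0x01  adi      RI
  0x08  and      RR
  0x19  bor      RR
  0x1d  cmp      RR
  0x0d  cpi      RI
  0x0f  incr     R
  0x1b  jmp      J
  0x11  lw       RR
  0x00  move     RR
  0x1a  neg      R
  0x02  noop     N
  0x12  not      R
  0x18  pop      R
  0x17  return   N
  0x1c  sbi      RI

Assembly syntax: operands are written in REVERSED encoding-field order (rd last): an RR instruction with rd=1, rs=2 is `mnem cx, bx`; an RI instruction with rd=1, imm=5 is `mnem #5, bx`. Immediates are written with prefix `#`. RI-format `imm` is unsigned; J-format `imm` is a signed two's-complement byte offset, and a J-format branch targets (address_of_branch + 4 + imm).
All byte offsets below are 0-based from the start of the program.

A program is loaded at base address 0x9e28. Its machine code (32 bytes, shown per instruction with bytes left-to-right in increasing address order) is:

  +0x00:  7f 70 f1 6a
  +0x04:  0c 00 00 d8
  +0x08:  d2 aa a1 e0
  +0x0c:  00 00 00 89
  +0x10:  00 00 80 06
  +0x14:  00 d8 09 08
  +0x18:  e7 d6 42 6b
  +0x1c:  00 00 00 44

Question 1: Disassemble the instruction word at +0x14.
adi #645120, ax

[14] 00 d8 09 08 → 0x0809d800
  op=0x0809d800>>27=0x1 ⇒ adi (RI)
  rd@[26:25]=0x0 ⇒ ax
  imm@[24:0]=0x9d800 ⇒ #645120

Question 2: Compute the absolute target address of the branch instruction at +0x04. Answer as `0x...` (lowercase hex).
0x9e3c

[04] 0c 00 00 d8 → 0xd800000c
  op=0xd800000c>>27=0x1b ⇒ jmp (J)
  [26:0] imm=12 = #12
  target = base 0x9e28 + off 0x04 + 4 + imm 12 = 0x9e3c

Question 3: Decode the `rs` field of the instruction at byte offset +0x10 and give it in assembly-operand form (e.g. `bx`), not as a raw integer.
bx

+0x10: 00 00 80 06 ⇒ word 0x06800000 (little)
  op=0x06800000>>27=0x0 ⇒ move (RR)
  [26:25] rd=3 = dx
  [24:23] rs=1 = bx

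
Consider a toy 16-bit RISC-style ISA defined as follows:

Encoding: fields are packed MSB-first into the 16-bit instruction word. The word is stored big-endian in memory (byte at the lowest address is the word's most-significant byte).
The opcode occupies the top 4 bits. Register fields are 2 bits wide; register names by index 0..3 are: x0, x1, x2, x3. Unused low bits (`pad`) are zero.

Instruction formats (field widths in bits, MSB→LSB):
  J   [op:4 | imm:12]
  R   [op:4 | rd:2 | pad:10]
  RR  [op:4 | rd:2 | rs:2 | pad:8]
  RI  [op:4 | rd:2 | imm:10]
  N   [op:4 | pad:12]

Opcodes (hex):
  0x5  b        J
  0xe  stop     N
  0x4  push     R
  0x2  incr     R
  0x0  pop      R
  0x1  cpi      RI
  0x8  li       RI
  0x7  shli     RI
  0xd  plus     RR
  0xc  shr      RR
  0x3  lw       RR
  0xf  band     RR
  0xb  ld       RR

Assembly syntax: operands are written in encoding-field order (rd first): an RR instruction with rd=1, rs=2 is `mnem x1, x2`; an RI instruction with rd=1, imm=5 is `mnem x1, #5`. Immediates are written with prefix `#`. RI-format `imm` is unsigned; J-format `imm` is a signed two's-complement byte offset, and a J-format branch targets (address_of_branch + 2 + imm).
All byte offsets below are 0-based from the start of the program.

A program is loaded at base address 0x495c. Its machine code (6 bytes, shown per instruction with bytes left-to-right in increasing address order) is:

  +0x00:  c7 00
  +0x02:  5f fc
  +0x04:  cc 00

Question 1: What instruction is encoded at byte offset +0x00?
shr x1, x3

[00] c7 00 → 0xc700
  op=0xc700>>12=0xc ⇒ shr (RR)
  rd: (w>>10)&0x3=0x1 → x1
  rs: (w>>8)&0x3=0x3 → x3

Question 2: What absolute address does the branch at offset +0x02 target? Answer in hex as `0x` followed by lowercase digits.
off 0x02: read 5f fc as big → 0x5ffc
  top 4b → 0x5 → b [J]
  [11:0] imm=4092 (s12→-4) = #-4
  target = base 0x495c + off 0x02 + 2 + imm -4 = 0x495c

0x495c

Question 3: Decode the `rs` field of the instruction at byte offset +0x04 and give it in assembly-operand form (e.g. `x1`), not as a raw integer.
x0

+0x04: cc 00 ⇒ word 0xcc00 (big)
  top 4b → 0xc → shr [RR]
  [11:10] rd=3 = x3
  [9:8] rs=0 = x0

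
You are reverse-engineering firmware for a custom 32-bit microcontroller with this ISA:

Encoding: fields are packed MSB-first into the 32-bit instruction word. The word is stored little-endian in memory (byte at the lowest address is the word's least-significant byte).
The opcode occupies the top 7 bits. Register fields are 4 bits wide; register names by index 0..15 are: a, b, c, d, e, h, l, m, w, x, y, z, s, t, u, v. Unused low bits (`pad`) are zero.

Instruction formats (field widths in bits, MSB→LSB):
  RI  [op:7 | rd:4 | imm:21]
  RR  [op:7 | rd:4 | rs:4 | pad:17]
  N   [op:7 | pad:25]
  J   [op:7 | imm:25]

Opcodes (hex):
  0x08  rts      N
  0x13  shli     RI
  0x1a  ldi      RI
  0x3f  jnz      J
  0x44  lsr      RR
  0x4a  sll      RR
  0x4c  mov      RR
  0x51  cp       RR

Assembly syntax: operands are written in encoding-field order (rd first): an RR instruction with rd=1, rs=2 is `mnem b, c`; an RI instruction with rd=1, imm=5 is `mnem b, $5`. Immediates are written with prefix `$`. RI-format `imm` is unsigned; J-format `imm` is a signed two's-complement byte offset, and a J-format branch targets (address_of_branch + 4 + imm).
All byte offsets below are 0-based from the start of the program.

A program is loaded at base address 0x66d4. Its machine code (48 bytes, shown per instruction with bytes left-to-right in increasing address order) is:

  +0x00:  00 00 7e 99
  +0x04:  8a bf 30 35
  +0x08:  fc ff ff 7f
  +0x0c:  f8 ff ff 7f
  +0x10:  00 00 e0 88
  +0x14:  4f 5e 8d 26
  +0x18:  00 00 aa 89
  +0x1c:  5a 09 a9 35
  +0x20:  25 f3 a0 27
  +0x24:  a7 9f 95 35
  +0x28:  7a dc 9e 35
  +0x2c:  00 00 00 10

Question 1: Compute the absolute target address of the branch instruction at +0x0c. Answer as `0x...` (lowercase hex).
0x66dc

@+0c  little-endian(f8 ff ff 7f) = 0x7ffffff8
  opcode bits[31:25]=0x3f: jnz/J
  [24:0] imm=33554424 (s25→-8) = $-8
  target = base 0x66d4 + off 0x0c + 4 + imm -8 = 0x66dc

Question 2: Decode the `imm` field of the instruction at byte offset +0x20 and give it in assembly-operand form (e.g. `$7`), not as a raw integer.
$62245

+0x20: 25 f3 a0 27 ⇒ word 0x27a0f325 (little)
  opcode bits[31:25]=0x13: shli/RI
  rd@[24:21]=0xd ⇒ t
  imm@[20:0]=0xf325 ⇒ $62245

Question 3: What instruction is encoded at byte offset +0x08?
[08] fc ff ff 7f → 0x7ffffffc
  top 7b → 0x3f → jnz [J]
  imm: (w>>0)&0x1ffffff=0x1fffffc (s25→-4) → $-4

jnz $-4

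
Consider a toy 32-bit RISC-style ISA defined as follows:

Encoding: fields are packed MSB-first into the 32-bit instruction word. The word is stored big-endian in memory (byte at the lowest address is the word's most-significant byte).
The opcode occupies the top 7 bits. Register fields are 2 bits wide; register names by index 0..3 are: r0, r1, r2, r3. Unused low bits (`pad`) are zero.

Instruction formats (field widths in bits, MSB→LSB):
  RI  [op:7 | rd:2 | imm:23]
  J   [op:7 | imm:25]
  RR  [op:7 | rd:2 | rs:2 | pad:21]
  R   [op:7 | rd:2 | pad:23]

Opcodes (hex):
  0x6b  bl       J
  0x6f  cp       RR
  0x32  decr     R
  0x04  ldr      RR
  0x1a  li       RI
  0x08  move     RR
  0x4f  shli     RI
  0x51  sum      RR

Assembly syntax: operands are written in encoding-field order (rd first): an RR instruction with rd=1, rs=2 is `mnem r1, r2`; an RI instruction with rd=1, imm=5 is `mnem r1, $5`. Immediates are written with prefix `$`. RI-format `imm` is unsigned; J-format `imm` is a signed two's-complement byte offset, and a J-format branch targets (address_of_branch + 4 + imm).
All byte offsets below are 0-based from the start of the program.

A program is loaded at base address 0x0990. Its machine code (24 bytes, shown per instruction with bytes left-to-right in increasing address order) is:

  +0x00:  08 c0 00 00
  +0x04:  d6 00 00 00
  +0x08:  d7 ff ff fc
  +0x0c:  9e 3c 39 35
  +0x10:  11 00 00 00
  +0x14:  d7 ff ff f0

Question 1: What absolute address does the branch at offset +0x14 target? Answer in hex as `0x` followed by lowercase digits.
[14] d7 ff ff f0 → 0xd7fffff0
  opcode bits[31:25]=0x6b: bl/J
  imm: (w>>0)&0x1ffffff=0x1fffff0 (s25→-16) → $-16
  target = base 0x0990 + off 0x14 + 4 + imm -16 = 0x0998

0x0998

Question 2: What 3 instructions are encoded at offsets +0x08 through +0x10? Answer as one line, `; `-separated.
off 0x08: read d7 ff ff fc as big → 0xd7fffffc
  op=0xd7fffffc>>25=0x6b ⇒ bl (J)
  imm@[24:0]=0x1fffffc (s25→-4) ⇒ $-4
off 0x0c: read 9e 3c 39 35 as big → 0x9e3c3935
  op=0x9e3c3935>>25=0x4f ⇒ shli (RI)
  rd@[24:23]=0x0 ⇒ r0
  imm@[22:0]=0x3c3935 ⇒ $3946805
off 0x10: read 11 00 00 00 as big → 0x11000000
  op=0x11000000>>25=0x8 ⇒ move (RR)
  rd@[24:23]=0x2 ⇒ r2
  rs@[22:21]=0x0 ⇒ r0

bl $-4; shli r0, $3946805; move r2, r0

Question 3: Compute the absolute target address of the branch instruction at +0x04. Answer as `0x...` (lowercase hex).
0x0998

[04] d6 00 00 00 → 0xd6000000
  opcode bits[31:25]=0x6b: bl/J
  [24:0] imm=0 = $0
  target = base 0x0990 + off 0x04 + 4 + imm 0 = 0x0998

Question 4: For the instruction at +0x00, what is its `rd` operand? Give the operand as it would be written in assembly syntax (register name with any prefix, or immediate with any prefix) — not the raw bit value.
+0x00: 08 c0 00 00 ⇒ word 0x08c00000 (big)
  op=0x08c00000>>25=0x4 ⇒ ldr (RR)
  rd@[24:23]=0x1 ⇒ r1
  rs@[22:21]=0x2 ⇒ r2

r1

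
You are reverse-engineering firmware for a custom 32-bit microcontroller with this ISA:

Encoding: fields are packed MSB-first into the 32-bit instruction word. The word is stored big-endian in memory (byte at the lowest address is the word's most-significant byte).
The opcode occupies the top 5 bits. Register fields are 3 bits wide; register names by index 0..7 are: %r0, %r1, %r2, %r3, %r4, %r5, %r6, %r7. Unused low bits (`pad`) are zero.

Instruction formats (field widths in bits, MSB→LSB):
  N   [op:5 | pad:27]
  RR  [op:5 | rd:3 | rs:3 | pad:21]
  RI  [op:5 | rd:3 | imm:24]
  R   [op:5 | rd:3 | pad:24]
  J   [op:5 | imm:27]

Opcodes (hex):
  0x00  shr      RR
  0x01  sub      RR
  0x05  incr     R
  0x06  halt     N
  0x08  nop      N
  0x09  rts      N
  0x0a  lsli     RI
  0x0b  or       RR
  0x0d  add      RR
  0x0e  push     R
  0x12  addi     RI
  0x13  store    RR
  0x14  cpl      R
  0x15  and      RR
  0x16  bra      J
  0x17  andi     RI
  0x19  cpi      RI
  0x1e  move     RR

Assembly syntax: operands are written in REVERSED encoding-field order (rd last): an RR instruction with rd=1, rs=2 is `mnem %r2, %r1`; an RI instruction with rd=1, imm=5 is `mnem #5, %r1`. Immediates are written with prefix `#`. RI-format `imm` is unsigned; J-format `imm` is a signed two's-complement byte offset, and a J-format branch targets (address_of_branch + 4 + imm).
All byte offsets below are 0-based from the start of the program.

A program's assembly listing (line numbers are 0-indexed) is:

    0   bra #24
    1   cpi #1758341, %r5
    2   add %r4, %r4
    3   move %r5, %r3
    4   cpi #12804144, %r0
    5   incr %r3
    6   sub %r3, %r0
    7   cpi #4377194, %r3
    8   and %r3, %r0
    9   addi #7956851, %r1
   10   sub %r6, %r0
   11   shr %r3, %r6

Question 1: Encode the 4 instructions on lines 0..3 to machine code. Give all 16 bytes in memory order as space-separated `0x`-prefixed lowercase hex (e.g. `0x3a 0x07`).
L0: bra op=0x16:5|imm=24:27 ⇒ 0xb0000018 ⇒ big b0 00 00 18
L1: cpi op=0x19:5|rd=5:3|imm=1758341:24 ⇒ 0xcd1ad485 ⇒ big cd 1a d4 85
L2: add op=0xd:5|rd=4:3|rs=4:3|pad=0:21 ⇒ 0x6c800000 ⇒ big 6c 80 00 00
L3: move op=0x1e:5|rd=3:3|rs=5:3|pad=0:21 ⇒ 0xf3a00000 ⇒ big f3 a0 00 00

0xb0 0x00 0x00 0x18 0xcd 0x1a 0xd4 0x85 0x6c 0x80 0x00 0x00 0xf3 0xa0 0x00 0x00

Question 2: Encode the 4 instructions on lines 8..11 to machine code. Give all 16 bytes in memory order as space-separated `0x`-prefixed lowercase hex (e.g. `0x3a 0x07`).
L8: and op=0x15:5|rd=0:3|rs=3:3|pad=0:21 ⇒ 0xa8600000 ⇒ big a8 60 00 00
L9: addi op=0x12:5|rd=1:3|imm=7956851:24 ⇒ 0x91796973 ⇒ big 91 79 69 73
L10: sub op=0x1:5|rd=0:3|rs=6:3|pad=0:21 ⇒ 0x08c00000 ⇒ big 08 c0 00 00
L11: shr op=0x0:5|rd=6:3|rs=3:3|pad=0:21 ⇒ 0x06600000 ⇒ big 06 60 00 00

0xa8 0x60 0x00 0x00 0x91 0x79 0x69 0x73 0x08 0xc0 0x00 0x00 0x06 0x60 0x00 0x00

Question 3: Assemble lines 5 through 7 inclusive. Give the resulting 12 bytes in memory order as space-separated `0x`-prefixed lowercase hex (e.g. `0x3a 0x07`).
L5: incr op=0x5:5|rd=3:3|pad=0:24 ⇒ 0x2b000000 ⇒ big 2b 00 00 00
L6: sub op=0x1:5|rd=0:3|rs=3:3|pad=0:21 ⇒ 0x08600000 ⇒ big 08 60 00 00
L7: cpi op=0x19:5|rd=3:3|imm=4377194:24 ⇒ 0xcb42ca6a ⇒ big cb 42 ca 6a

0x2b 0x00 0x00 0x00 0x08 0x60 0x00 0x00 0xcb 0x42 0xca 0x6a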